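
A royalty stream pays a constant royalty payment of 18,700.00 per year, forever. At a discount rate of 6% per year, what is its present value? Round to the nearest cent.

Level perpetuity: PV = C / r = 18,700.00 / 0.06 = 311,666.67

311666.67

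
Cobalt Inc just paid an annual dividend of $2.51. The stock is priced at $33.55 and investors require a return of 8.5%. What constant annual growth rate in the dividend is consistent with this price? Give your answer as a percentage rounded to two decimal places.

P = D₀(1+g)/(r−g) ⇒ P(r−g) = D₀(1+g) ⇒ g(P+D₀) = P·r − D₀
g = (P·r − D₀)/(P + D₀) = ($33.55×0.085 − $2.51) / ($33.55 + $2.51) = 0.009477

0.95%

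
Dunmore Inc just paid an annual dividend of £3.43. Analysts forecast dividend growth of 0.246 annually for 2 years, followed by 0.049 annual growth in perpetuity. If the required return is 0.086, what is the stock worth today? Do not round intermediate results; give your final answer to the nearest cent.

D_1 = 4.27378
D_2 = 5.32513
Terminal value at year 2: TV = D_2×(1+g_2)/(r−g_2) = 5.58606/0.037 = 150.97463
P_0 = D_1/(1+r)^1 + D_2/(1+r)^2 + TV/(1+r)^2
    = 3.93534 + 4.51513 + 128.01012 = 136.46060

£136.46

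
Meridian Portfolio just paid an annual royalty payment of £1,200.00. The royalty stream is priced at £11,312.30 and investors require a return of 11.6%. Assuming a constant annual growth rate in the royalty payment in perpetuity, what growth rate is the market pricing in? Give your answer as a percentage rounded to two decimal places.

0.90%

P = D₀(1+g)/(r−g) ⇒ P(r−g) = D₀(1+g) ⇒ g(P+D₀) = P·r − D₀
g = (P·r − D₀)/(P + D₀) = (£11,312.30×0.116 − £1,200.00) / (£11,312.30 + £1,200.00) = 0.008969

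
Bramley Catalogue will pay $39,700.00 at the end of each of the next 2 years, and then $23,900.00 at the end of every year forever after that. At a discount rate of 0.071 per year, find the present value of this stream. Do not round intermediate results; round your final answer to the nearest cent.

PV of 2-year annuity: $39,700.00 × [1 − (1+0.071)^−2] / 0.071 = 71678.95481
Perpetuity value at year 2: $23,900.00 / 0.071 = 336619.71831
PV of perpetuity: 336619.71831 / (1+0.071)^2 = 293467.90421
Total PV = 71678.95481 + 293467.90421 = 365146.85901

$365146.86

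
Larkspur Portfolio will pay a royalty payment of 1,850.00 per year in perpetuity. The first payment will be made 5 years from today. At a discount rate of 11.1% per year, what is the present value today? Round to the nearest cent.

10939.38

Value at end of year 4: C / r = 1,850.00 / 0.111 = 16,666.6667
Discount to today: PV = 16,666.6667 / (1 + 0.111)^4 = 16,666.6667 / 1.523548 = 10,939.38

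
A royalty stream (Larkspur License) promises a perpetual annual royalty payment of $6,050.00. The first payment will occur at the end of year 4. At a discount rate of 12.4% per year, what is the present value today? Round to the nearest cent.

$34358.54

Value at end of year 3: C / r = $6,050.00 / 0.124 = $48,790.3226
Discount to today: PV = $48,790.3226 / (1 + 0.124)^3 = $48,790.3226 / 1.420035 = $34,358.54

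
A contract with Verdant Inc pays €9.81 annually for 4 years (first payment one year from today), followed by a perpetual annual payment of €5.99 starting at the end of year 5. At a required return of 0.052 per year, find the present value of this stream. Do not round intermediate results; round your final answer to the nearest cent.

€128.68

PV of 4-year annuity: €9.81 × [1 − (1+0.052)^−4] / 0.052 = 34.62477
Perpetuity value at year 4: €5.99 / 0.052 = 115.19231
PV of perpetuity: 115.19231 / (1+0.052)^4 = 94.05037
Total PV = 34.62477 + 94.05037 = 128.67514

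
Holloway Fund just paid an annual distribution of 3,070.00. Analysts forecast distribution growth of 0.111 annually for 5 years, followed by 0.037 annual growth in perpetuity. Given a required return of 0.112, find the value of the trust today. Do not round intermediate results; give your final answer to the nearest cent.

D_1 = 3410.77000
D_2 = 3789.36547
D_3 = 4209.98504
D_4 = 4677.29338
D_5 = 5196.47294
Terminal value at year 5: TV = D_5×(1+g_2)/(r−g_2) = 5388.74244/0.075 = 71849.89920
P_0 = D_1/(1+r)^1 + D_2/(1+r)^2 + D_3/(1+r)^3 + D_4/(1+r)^4 + D_5/(1+r)^5 + TV/(1+r)^5
    = 3067.23921 + 3064.48090 + 3061.72507 + 3058.97172 + 3056.22085 + 42257.34693 = 57565.98468

57565.98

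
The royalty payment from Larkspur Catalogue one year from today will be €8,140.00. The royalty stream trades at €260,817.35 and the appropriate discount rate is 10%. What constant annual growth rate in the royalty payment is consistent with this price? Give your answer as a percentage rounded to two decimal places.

6.88%

P = D₁/(r−g) ⇒ g = r − D₁/P = 0.1 − €8,140.00/€260,817.35 = 0.068790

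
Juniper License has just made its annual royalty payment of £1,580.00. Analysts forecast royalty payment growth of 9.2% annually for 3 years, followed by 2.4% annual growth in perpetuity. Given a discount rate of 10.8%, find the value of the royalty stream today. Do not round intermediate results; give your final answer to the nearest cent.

D_1 = 1725.36000
D_2 = 1884.09312
D_3 = 2057.42969
Terminal value at year 3: TV = D_3×(1+g_2)/(r−g_2) = 2106.80800/0.084 = 25081.04761
P_0 = D_1/(1+r)^1 + D_2/(1+r)^2 + D_3/(1+r)^3 + TV/(1+r)^3
    = 1557.18412 + 1534.69770 + 1512.53600 + 18438.53413 = 23042.95195

£23042.95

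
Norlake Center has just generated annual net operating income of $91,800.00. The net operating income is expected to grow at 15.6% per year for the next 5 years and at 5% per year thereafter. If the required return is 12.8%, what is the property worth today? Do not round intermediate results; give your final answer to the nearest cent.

D_1 = 106120.80000
D_2 = 122675.64480
D_3 = 141813.04539
D_4 = 163935.88047
D_5 = 189509.87782
Terminal value at year 5: TV = D_5×(1+g_2)/(r−g_2) = 198985.37171/0.078 = 2551094.50915
P_0 = D_1/(1+r)^1 + D_2/(1+r)^2 + D_3/(1+r)^3 + D_4/(1+r)^4 + D_5/(1+r)^5 + TV/(1+r)^5
    = 94078.72340 + 96414.01086 + 98807.26645 + 101259.92910 + 103773.47344 + 1396950.60394 = 1891284.00719

$1891284.01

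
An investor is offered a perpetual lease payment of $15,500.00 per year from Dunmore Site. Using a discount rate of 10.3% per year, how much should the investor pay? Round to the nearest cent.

$150485.44

Level perpetuity: PV = C / r = $15,500.00 / 0.103 = $150,485.44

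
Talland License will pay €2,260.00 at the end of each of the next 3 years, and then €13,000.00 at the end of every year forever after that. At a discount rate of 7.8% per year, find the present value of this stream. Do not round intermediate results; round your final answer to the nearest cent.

€138888.46

PV of 3-year annuity: €2,260.00 × [1 − (1+0.078)^−3] / 0.078 = 5845.32181
Perpetuity value at year 3: €13,000.00 / 0.078 = 166666.66667
PV of perpetuity: 166666.66667 / (1+0.078)^3 = 133043.13411
Total PV = 5845.32181 + 133043.13411 = 138888.45593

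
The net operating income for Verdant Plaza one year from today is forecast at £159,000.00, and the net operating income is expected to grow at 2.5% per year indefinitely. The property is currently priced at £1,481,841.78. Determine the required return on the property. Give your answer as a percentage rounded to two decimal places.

13.23%

P = D₁/(r − g) ⇒ r = D₁/P + g = £159,000.0000/£1,481,841.78 + 0.025 = 0.107299 + 0.025 = 0.132299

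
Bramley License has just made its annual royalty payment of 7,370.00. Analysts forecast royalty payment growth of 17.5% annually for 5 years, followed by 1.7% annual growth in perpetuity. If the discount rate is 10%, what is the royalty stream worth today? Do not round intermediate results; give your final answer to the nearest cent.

D_1 = 8659.75000
D_2 = 10175.20625
D_3 = 11955.86734
D_4 = 14048.14413
D_5 = 16506.56935
Terminal value at year 5: TV = D_5×(1+g_2)/(r−g_2) = 16787.18103/0.083 = 202255.19314
P_0 = D_1/(1+r)^1 + D_2/(1+r)^2 + D_3/(1+r)^3 + D_4/(1+r)^4 + D_5/(1+r)^5 + TV/(1+r)^5
    = 7872.50000 + 8409.26136 + 8982.62009 + 9595.07146 + 10249.28088 + 125584.56212 = 170693.29592

170693.30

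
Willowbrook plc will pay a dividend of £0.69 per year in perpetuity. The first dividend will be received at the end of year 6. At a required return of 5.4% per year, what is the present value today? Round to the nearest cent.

£9.82

Value at end of year 5: C / r = £0.69 / 0.054 = £12.7778
Discount to today: PV = £12.7778 / (1 + 0.054)^5 = £12.7778 / 1.300778 = £9.82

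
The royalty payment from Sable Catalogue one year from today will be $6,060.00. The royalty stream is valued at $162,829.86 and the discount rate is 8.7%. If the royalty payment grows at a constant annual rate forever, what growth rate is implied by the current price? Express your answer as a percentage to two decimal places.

4.98%

P = D₁/(r−g) ⇒ g = r − D₁/P = 0.087 − $6,060.00/$162,829.86 = 0.049783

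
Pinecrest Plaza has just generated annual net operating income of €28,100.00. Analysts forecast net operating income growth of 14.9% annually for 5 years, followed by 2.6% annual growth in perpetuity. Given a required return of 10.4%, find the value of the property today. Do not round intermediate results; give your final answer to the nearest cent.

D_1 = 32286.90000
D_2 = 37097.64810
D_3 = 42625.19767
D_4 = 48976.35212
D_5 = 56273.82859
Terminal value at year 5: TV = D_5×(1+g_2)/(r−g_2) = 57736.94813/0.078 = 740217.28370
P_0 = D_1/(1+r)^1 + D_2/(1+r)^2 + D_3/(1+r)^3 + D_4/(1+r)^4 + D_5/(1+r)^5 + TV/(1+r)^5
    = 29245.38043 + 30437.44757 + 31678.10440 + 32969.33148 + 34313.19010 + 451350.42368 = 609993.87768

€609993.88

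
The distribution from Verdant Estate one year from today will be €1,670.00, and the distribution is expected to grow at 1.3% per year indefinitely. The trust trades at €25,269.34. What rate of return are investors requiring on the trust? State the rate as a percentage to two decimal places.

P = D₁/(r − g) ⇒ r = D₁/P + g = €1,670.0000/€25,269.34 + 0.013 = 0.066088 + 0.013 = 0.079088

7.91%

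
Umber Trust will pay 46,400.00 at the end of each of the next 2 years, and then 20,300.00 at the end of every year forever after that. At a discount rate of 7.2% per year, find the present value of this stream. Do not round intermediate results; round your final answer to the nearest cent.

329003.23

PV of 2-year annuity: 46,400.00 × [1 − (1+0.072)^−2] / 0.072 = 83660.05792
Perpetuity value at year 2: 20,300.00 / 0.072 = 281944.44444
PV of perpetuity: 281944.44444 / (1+0.072)^2 = 245343.16910
Total PV = 83660.05792 + 245343.16910 = 329003.22702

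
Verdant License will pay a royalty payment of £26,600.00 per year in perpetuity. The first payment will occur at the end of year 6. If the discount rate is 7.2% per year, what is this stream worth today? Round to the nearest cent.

Value at end of year 5: C / r = £26,600.00 / 0.072 = £369,444.4444
Discount to today: PV = £369,444.4444 / (1 + 0.072)^5 = £369,444.4444 / 1.415709 = £260,960.76

£260960.76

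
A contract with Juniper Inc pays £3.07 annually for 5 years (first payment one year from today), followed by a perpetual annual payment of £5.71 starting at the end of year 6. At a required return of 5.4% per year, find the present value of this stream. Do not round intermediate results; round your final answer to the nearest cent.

PV of 5-year annuity: £3.07 × [1 − (1+0.054)^−5] / 0.054 = 13.14580
Perpetuity value at year 5: £5.71 / 0.054 = 105.74074
PV of perpetuity: 105.74074 / (1+0.054)^5 = 81.29041
Total PV = 13.14580 + 81.29041 = 94.43621

£94.44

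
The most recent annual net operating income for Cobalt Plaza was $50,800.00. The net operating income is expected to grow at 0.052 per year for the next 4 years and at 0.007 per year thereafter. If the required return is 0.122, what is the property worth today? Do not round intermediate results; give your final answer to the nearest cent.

$517207.95

D_1 = 53441.60000
D_2 = 56220.56320
D_3 = 59144.03249
D_4 = 62219.52218
Terminal value at year 4: TV = D_4×(1+g_2)/(r−g_2) = 62655.05883/0.115 = 544826.59853
P_0 = D_1/(1+r)^1 + D_2/(1+r)^2 + D_3/(1+r)^3 + D_4/(1+r)^4 + TV/(1+r)^4
    = 47630.65954 + 44659.04976 + 41872.83454 + 39260.44735 + 343784.96075 = 517207.95193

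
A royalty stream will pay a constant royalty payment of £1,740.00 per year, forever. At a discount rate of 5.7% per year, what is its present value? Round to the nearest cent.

Level perpetuity: PV = C / r = £1,740.00 / 0.057 = £30,526.32

£30526.32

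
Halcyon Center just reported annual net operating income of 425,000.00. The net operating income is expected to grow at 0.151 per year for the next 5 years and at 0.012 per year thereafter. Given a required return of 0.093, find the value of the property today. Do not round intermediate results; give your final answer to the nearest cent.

D_1 = 489175.00000
D_2 = 563040.42500
D_3 = 648059.52918
D_4 = 745916.51808
D_5 = 858549.91231
Terminal value at year 5: TV = D_5×(1+g_2)/(r−g_2) = 868852.51126/0.081 = 10726574.21307
P_0 = D_1/(1+r)^1 + D_2/(1+r)^2 + D_3/(1+r)^3 + D_4/(1+r)^4 + D_5/(1+r)^5 + TV/(1+r)^5
    = 447552.60750 + 471301.96819 + 496311.58773 + 522648.34170 + 550382.65443 + 6876385.75664 = 9364582.91621

9364582.92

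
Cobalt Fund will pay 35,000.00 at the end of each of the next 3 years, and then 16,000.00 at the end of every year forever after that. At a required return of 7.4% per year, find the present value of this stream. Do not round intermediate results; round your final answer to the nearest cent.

PV of 3-year annuity: 35,000.00 × [1 − (1+0.074)^−3] / 0.074 = 91183.91226
Perpetuity value at year 3: 16,000.00 / 0.074 = 216216.21622
PV of perpetuity: 216216.21622 / (1+0.074)^3 = 174532.14204
Total PV = 91183.91226 + 174532.14204 = 265716.05430

265716.05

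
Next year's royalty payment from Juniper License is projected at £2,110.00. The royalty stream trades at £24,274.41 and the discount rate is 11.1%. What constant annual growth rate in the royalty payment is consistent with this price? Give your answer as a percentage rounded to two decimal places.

2.41%

P = D₁/(r−g) ⇒ g = r − D₁/P = 0.111 − £2,110.00/£24,274.41 = 0.024077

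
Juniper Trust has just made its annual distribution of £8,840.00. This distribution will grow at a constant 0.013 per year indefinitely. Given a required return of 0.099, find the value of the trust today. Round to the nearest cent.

£104126.98

D₁ = D₀ × (1 + g) = £8,840.00 × 1.013 = £8,954.9200
Growing perpetuity: P = D₁ / (r − g) = £8,954.9200 / (0.099 − 0.013) = £104,126.98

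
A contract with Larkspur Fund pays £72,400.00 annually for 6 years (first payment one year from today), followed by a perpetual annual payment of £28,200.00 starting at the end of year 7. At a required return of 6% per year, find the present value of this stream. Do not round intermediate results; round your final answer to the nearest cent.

£687345.74

PV of 6-year annuity: £72,400.00 × [1 − (1+0.06)^−6] / 0.06 = 356014.28120
Perpetuity value at year 6: £28,200.00 / 0.06 = 470000.00000
PV of perpetuity: 470000.00000 / (1+0.06)^6 = 331331.45401
Total PV = 356014.28120 + 331331.45401 = 687345.73521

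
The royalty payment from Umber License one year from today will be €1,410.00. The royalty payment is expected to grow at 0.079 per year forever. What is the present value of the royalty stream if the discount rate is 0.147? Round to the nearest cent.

€20735.29

Growing perpetuity: P = D₁ / (r − g) = €1,410.0000 / (0.147 − 0.079) = €20,735.29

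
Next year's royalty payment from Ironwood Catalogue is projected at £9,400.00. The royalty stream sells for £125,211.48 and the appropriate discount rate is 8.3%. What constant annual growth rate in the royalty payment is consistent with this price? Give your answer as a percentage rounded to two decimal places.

P = D₁/(r−g) ⇒ g = r − D₁/P = 0.083 − £9,400.00/£125,211.48 = 0.007927

0.79%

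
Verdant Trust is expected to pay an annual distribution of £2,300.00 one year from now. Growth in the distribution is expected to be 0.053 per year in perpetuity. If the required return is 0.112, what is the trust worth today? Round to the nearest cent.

Growing perpetuity: P = D₁ / (r − g) = £2,300.0000 / (0.112 − 0.053) = £38,983.05

£38983.05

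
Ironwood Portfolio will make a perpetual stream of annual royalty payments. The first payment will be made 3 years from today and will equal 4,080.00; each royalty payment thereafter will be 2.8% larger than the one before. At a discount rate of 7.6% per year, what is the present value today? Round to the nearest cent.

Value at end of year 2: C₁ / (r − g) = 4,080.00 / (0.076 − 0.028) = 85,000.0000
Discount to today: PV = 85,000.0000 / (1 + 0.076)^2 = 85,000.0000 / 1.157776 = 73,416.62

73416.62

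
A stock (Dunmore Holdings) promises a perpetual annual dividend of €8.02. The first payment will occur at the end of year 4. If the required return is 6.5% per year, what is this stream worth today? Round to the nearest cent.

€102.14

Value at end of year 3: C / r = €8.02 / 0.065 = €123.3846
Discount to today: PV = €123.3846 / (1 + 0.065)^3 = €123.3846 / 1.207950 = €102.14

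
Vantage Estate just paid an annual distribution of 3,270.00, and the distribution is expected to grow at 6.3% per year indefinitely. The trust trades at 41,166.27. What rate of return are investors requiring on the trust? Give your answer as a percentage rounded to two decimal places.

D₁ = 3,270.00 × 1.063 = 3,476.0100
P = D₁/(r − g) ⇒ r = D₁/P + g = 3,476.0100/41,166.27 + 0.063 = 0.084438 + 0.063 = 0.147438

14.74%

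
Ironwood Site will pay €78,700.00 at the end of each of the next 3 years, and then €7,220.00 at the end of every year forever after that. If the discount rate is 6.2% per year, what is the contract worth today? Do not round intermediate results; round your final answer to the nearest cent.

€306813.69

PV of 3-year annuity: €78,700.00 × [1 − (1+0.062)^−3] / 0.062 = 209590.03319
Perpetuity value at year 3: €7,220.00 / 0.062 = 116451.61290
PV of perpetuity: 116451.61290 / (1+0.062)^3 = 97223.65814
Total PV = 209590.03319 + 97223.65814 = 306813.69133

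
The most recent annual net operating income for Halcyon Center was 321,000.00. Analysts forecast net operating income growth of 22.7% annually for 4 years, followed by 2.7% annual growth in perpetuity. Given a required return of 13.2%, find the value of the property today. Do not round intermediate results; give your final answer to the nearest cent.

D_1 = 393867.00000
D_2 = 483274.80900
D_3 = 592978.19064
D_4 = 727584.23992
Terminal value at year 4: TV = D_4×(1+g_2)/(r−g_2) = 747229.01440/0.105 = 7116466.80378
P_0 = D_1/(1+r)^1 + D_2/(1+r)^2 + D_3/(1+r)^3 + D_4/(1+r)^4 + TV/(1+r)^4
    = 347939.04594 + 377138.87753 + 408789.22503 + 443095.74126 + 4333898.34547 = 5910861.23522

5910861.24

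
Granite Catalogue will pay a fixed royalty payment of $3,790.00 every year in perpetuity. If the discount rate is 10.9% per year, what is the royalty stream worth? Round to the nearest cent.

Level perpetuity: PV = C / r = $3,790.00 / 0.109 = $34,770.64

$34770.64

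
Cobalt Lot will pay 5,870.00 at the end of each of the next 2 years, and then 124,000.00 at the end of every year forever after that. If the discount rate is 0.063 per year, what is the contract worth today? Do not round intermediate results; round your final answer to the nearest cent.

PV of 2-year annuity: 5,870.00 × [1 − (1+0.063)^−2] / 0.063 = 10716.94002
Perpetuity value at year 2: 124,000.00 / 0.063 = 1968253.96825
PV of perpetuity: 1968253.96825 / (1+0.063)^2 = 1741865.45671
Total PV = 10716.94002 + 1741865.45671 = 1752582.39673

1752582.40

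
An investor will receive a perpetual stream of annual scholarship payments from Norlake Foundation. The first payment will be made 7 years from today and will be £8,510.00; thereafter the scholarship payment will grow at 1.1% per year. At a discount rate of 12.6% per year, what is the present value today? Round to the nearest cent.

Value at end of year 6: C₁ / (r − g) = £8,510.00 / (0.126 − 0.011) = £74,000.0000
Discount to today: PV = £74,000.0000 / (1 + 0.126)^6 = £74,000.0000 / 2.038123 = £36,307.92

£36307.92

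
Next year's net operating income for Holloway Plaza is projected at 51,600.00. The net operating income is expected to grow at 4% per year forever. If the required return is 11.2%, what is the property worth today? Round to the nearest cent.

Growing perpetuity: P = D₁ / (r − g) = 51,600.0000 / (0.112 − 0.04) = 716,666.67

716666.67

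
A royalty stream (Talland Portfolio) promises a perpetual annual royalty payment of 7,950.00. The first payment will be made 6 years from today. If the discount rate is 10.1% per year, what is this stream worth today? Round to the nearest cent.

48652.95

Value at end of year 5: C / r = 7,950.00 / 0.101 = 78,712.8713
Discount to today: PV = 78,712.8713 / (1 + 0.101)^5 = 78,712.8713 / 1.617844 = 48,652.95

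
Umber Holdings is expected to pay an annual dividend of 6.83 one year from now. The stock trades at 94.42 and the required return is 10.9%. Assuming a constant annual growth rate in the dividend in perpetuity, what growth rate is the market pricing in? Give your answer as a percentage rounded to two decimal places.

P = D₁/(r−g) ⇒ g = r − D₁/P = 0.109 − 6.83/94.42 = 0.036664

3.67%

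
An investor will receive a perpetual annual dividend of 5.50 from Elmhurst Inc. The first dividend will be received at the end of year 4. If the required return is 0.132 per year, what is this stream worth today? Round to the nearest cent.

Value at end of year 3: C / r = 5.50 / 0.132 = 41.6667
Discount to today: PV = 41.6667 / (1 + 0.132)^3 = 41.6667 / 1.450572 = 28.72

28.72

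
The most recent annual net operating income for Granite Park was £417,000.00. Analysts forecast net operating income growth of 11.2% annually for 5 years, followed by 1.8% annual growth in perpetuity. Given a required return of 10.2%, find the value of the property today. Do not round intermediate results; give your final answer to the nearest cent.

£7429588.23

D_1 = 463704.00000
D_2 = 515638.84800
D_3 = 573390.39898
D_4 = 637610.12366
D_5 = 709022.45751
Terminal value at year 5: TV = D_5×(1+g_2)/(r−g_2) = 721784.86175/0.084 = 8592676.92555
P_0 = D_1/(1+r)^1 + D_2/(1+r)^2 + D_3/(1+r)^3 + D_4/(1+r)^4 + D_5/(1+r)^5 + TV/(1+r)^5
    = 420784.02904 + 424602.39591 + 428455.41220 + 432343.39235 + 436266.65363 + 5287136.34989 = 7429588.23301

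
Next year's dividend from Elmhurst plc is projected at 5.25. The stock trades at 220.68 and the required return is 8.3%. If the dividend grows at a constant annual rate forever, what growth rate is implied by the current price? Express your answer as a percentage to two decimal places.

5.92%

P = D₁/(r−g) ⇒ g = r − D₁/P = 0.083 − 5.25/220.68 = 0.059210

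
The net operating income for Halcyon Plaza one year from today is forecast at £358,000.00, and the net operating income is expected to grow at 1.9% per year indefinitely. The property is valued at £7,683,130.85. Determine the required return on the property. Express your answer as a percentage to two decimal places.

P = D₁/(r − g) ⇒ r = D₁/P + g = £358,000.0000/£7,683,130.85 + 0.019 = 0.046596 + 0.019 = 0.065596

6.56%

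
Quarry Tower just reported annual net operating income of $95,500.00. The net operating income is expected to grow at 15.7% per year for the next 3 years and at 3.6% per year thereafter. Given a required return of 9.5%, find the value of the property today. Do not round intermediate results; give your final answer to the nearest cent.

$2298379.63

D_1 = 110493.50000
D_2 = 127840.97950
D_3 = 147912.01328
Terminal value at year 3: TV = D_3×(1+g_2)/(r−g_2) = 153236.84576/0.059 = 2597234.67389
P_0 = D_1/(1+r)^1 + D_2/(1+r)^2 + D_3/(1+r)^3 + TV/(1+r)^3
    = 100907.30594 + 106620.77897 + 112657.75458 + 1978193.79227 = 2298379.63175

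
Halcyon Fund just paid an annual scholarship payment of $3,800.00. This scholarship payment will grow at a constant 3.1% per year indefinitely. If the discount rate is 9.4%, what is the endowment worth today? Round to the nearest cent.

$62187.30

D₁ = D₀ × (1 + g) = $3,800.00 × 1.031 = $3,917.8000
Growing perpetuity: P = D₁ / (r − g) = $3,917.8000 / (0.094 − 0.031) = $62,187.30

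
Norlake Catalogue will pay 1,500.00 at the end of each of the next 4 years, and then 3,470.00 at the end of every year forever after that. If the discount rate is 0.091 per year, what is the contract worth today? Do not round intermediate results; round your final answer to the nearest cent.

31763.60

PV of 4-year annuity: 1,500.00 × [1 − (1+0.091)^−4] / 0.091 = 4848.93235
Perpetuity value at year 4: 3,470.00 / 0.091 = 38131.86813
PV of perpetuity: 38131.86813 / (1+0.091)^4 = 26914.67129
Total PV = 4848.93235 + 26914.67129 = 31763.60364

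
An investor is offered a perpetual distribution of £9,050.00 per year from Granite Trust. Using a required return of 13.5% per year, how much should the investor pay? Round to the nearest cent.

Level perpetuity: PV = C / r = £9,050.00 / 0.135 = £67,037.04

£67037.04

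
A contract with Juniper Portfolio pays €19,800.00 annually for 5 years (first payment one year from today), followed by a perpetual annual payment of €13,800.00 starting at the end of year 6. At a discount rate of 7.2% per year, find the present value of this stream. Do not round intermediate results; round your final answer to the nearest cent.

PV of 5-year annuity: €19,800.00 × [1 − (1+0.072)^−5] / 0.072 = 80751.01103
Perpetuity value at year 5: €13,800.00 / 0.072 = 191666.66667
PV of perpetuity: 191666.66667 / (1+0.072)^5 = 135385.65898
Total PV = 80751.01103 + 135385.65898 = 216136.67001

€216136.67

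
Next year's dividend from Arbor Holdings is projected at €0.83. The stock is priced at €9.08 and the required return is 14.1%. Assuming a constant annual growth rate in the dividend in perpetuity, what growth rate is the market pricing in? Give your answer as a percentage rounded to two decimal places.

P = D₁/(r−g) ⇒ g = r − D₁/P = 0.141 − €0.83/€9.08 = 0.049590

4.96%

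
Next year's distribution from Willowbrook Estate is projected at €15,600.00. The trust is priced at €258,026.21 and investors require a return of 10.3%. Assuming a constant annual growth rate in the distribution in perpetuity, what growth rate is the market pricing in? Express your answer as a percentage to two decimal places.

P = D₁/(r−g) ⇒ g = r − D₁/P = 0.103 − €15,600.00/€258,026.21 = 0.042541

4.25%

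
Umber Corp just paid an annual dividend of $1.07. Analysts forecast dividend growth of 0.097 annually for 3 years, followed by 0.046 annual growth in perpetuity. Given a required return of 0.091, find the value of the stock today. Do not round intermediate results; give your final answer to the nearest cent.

$28.53

D_1 = 1.17379
D_2 = 1.28765
D_3 = 1.41255
Terminal value at year 3: TV = D_3×(1+g_2)/(r−g_2) = 1.47753/0.045 = 32.83393
P_0 = D_1/(1+r)^1 + D_2/(1+r)^2 + D_3/(1+r)^3 + TV/(1+r)^3
    = 1.07588 + 1.08180 + 1.08775 + 25.28416 = 28.52960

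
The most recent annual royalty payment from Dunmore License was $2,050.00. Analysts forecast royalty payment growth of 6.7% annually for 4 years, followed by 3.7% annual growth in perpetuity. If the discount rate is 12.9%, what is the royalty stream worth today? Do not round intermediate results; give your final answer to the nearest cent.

$25568.67

D_1 = 2187.35000
D_2 = 2333.90245
D_3 = 2490.27391
D_4 = 2657.12227
Terminal value at year 4: TV = D_4×(1+g_2)/(r−g_2) = 2755.43579/0.092 = 29950.38902
P_0 = D_1/(1+r)^1 + D_2/(1+r)^2 + D_3/(1+r)^3 + D_4/(1+r)^4 + TV/(1+r)^4
    = 1937.42250 + 1831.02729 + 1730.47486 + 1635.44435 + 18434.30209 = 25568.67108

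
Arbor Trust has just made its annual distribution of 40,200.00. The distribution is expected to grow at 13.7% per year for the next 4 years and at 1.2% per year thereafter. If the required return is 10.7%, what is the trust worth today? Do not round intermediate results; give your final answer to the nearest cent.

648571.95

D_1 = 45707.40000
D_2 = 51969.31380
D_3 = 59089.10979
D_4 = 67184.31783
Terminal value at year 4: TV = D_4×(1+g_2)/(r−g_2) = 67990.52965/0.095 = 715689.78575
P_0 = D_1/(1+r)^1 + D_2/(1+r)^2 + D_3/(1+r)^3 + D_4/(1+r)^4 + TV/(1+r)^4
    = 41289.43089 + 42408.38566 + 43557.66441 + 44738.08891 + 476578.37876 = 648571.94863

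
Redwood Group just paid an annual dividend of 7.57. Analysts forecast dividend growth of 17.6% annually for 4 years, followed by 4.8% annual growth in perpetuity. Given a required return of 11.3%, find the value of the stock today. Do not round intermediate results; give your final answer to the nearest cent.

186.94

D_1 = 8.90232
D_2 = 10.46913
D_3 = 12.31169
D_4 = 14.47855
Terminal value at year 4: TV = D_4×(1+g_2)/(r−g_2) = 15.17352/0.065 = 233.43883
P_0 = D_1/(1+r)^1 + D_2/(1+r)^2 + D_3/(1+r)^3 + D_4/(1+r)^4 + TV/(1+r)^4
    = 7.99849 + 8.45124 + 8.92961 + 9.43506 + 152.12214 = 186.93653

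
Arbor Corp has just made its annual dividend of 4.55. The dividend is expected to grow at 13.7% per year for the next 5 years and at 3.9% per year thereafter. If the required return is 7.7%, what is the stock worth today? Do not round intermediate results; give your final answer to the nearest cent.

189.99

D_1 = 5.17335
D_2 = 5.88210
D_3 = 6.68795
D_4 = 7.60420
D_5 = 8.64597
Terminal value at year 5: TV = D_5×(1+g_2)/(r−g_2) = 8.98316/0.038 = 236.39902
P_0 = D_1/(1+r)^1 + D_2/(1+r)^2 + D_3/(1+r)^3 + D_4/(1+r)^4 + D_5/(1+r)^5 + TV/(1+r)^5
    = 4.80348 + 5.07109 + 5.35360 + 5.65185 + 5.96671 + 163.14252 = 189.98924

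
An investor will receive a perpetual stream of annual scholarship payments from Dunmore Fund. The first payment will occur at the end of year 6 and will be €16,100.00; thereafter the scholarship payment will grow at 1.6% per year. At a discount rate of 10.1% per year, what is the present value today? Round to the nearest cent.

Value at end of year 5: C₁ / (r − g) = €16,100.00 / (0.101 − 0.016) = €189,411.7647
Discount to today: PV = €189,411.7647 / (1 + 0.101)^5 = €189,411.7647 / 1.617844 = €117,076.67

€117076.67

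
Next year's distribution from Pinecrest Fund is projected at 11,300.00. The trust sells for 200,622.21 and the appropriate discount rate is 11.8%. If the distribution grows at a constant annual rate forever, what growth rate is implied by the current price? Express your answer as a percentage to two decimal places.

6.17%

P = D₁/(r−g) ⇒ g = r − D₁/P = 0.118 − 11,300.00/200,622.21 = 0.061675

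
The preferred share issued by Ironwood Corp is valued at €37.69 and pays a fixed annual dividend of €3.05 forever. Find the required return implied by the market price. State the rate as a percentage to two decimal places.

P = C/r ⇒ r = C/P = €3.05/€37.69 = 0.080923

8.09%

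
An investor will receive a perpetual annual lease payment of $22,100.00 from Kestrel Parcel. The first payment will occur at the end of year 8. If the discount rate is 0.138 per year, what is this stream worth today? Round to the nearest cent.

$64791.40

Value at end of year 7: C / r = $22,100.00 / 0.138 = $160,144.9275
Discount to today: PV = $160,144.9275 / (1 + 0.138)^7 = $160,144.9275 / 2.471700 = $64,791.40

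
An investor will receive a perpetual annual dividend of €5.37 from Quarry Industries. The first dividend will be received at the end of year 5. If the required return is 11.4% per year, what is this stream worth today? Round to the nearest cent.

Value at end of year 4: C / r = €5.37 / 0.114 = €47.1053
Discount to today: PV = €47.1053 / (1 + 0.114)^4 = €47.1053 / 1.540071 = €30.59

€30.59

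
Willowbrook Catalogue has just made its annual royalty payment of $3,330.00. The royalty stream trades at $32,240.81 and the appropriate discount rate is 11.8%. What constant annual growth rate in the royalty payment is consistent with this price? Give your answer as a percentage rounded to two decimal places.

P = D₀(1+g)/(r−g) ⇒ P(r−g) = D₀(1+g) ⇒ g(P+D₀) = P·r − D₀
g = (P·r − D₀)/(P + D₀) = ($32,240.81×0.118 − $3,330.00) / ($32,240.81 + $3,330.00) = 0.013337

1.33%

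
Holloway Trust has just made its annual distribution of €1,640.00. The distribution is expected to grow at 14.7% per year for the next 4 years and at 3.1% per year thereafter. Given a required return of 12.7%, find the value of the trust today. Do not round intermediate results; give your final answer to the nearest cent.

€25753.09

D_1 = 1881.08000
D_2 = 2157.59876
D_3 = 2474.76578
D_4 = 2838.55635
Terminal value at year 4: TV = D_4×(1+g_2)/(r−g_2) = 2926.55159/0.096 = 30484.91244
P_0 = D_1/(1+r)^1 + D_2/(1+r)^2 + D_3/(1+r)^3 + D_4/(1+r)^4 + TV/(1+r)^4
    = 1669.10382 + 1698.72411 + 1728.87006 + 1759.55098 + 18896.84443 = 25753.09340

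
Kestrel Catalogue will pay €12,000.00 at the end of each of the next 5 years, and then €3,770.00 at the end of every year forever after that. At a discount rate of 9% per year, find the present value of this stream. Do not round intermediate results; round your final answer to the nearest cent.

PV of 5-year annuity: €12,000.00 × [1 − (1+0.09)^−5] / 0.09 = 46675.81516
Perpetuity value at year 5: €3,770.00 / 0.09 = 41888.88889
PV of perpetuity: 41888.88889 / (1+0.09)^5 = 27224.90363
Total PV = 46675.81516 + 27224.90363 = 73900.71879

€73900.72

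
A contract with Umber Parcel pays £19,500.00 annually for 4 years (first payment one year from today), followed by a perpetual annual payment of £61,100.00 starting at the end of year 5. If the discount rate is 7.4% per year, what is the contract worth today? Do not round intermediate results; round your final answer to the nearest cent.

£686030.80

PV of 4-year annuity: £19,500.00 × [1 − (1+0.074)^−4] / 0.074 = 65458.53389
Perpetuity value at year 4: £61,100.00 / 0.074 = 825675.67568
PV of perpetuity: 825675.67568 / (1+0.074)^4 = 620572.26948
Total PV = 65458.53389 + 620572.26948 = 686030.80337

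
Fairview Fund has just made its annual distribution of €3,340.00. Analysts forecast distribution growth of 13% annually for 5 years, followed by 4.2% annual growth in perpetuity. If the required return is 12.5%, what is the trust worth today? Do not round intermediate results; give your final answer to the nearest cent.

€59795.20

D_1 = 3774.20000
D_2 = 4264.84600
D_3 = 4819.27598
D_4 = 5445.78186
D_5 = 6153.73350
Terminal value at year 5: TV = D_5×(1+g_2)/(r−g_2) = 6412.19031/0.083 = 77255.30489
P_0 = D_1/(1+r)^1 + D_2/(1+r)^2 + D_3/(1+r)^3 + D_4/(1+r)^4 + D_5/(1+r)^5 + TV/(1+r)^5
    = 3354.84444 + 3369.75486 + 3384.73155 + 3399.77480 + 3414.88491 + 42871.20579 = 59795.19637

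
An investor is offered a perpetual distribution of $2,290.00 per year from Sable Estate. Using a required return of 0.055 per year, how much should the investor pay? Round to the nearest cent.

$41636.36

Level perpetuity: PV = C / r = $2,290.00 / 0.055 = $41,636.36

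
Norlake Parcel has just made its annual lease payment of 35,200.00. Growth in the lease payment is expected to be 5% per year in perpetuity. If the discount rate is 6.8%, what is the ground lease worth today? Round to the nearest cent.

D₁ = D₀ × (1 + g) = 35,200.00 × 1.05 = 36,960.0000
Growing perpetuity: P = D₁ / (r − g) = 36,960.0000 / (0.068 − 0.05) = 2,053,333.33

2053333.33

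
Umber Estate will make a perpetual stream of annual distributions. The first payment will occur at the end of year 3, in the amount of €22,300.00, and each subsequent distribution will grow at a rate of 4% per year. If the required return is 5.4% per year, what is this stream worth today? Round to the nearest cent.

Value at end of year 2: C₁ / (r − g) = €22,300.00 / (0.054 − 0.04) = €1,592,857.1429
Discount to today: PV = €1,592,857.1429 / (1 + 0.054)^2 = €1,592,857.1429 / 1.110916 = €1,433,823.21

€1433823.21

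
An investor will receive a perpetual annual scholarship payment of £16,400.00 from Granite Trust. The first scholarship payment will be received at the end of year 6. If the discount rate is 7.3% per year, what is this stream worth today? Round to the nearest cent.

£157951.00

Value at end of year 5: C / r = £16,400.00 / 0.073 = £224,657.5342
Discount to today: PV = £224,657.5342 / (1 + 0.073)^5 = £224,657.5342 / 1.422324 = £157,951.00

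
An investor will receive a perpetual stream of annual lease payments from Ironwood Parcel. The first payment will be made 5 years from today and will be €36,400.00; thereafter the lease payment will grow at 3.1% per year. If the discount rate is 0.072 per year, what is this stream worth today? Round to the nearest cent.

€672261.72

Value at end of year 4: C₁ / (r − g) = €36,400.00 / (0.072 − 0.031) = €887,804.8780
Discount to today: PV = €887,804.8780 / (1 + 0.072)^4 = €887,804.8780 / 1.320624 = €672,261.72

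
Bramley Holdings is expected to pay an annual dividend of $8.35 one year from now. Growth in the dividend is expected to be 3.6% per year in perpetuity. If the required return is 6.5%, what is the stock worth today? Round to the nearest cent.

Growing perpetuity: P = D₁ / (r − g) = $8.3500 / (0.065 − 0.036) = $287.93

$287.93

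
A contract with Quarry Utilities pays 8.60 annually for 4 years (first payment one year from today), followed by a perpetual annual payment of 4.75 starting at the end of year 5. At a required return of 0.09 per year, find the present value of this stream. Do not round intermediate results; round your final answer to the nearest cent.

PV of 4-year annuity: 8.60 × [1 − (1+0.09)^−4] / 0.09 = 27.86159
Perpetuity value at year 4: 4.75 / 0.09 = 52.77778
PV of perpetuity: 52.77778 / (1+0.09)^4 = 37.38911
Total PV = 27.86159 + 37.38911 = 65.25070

65.25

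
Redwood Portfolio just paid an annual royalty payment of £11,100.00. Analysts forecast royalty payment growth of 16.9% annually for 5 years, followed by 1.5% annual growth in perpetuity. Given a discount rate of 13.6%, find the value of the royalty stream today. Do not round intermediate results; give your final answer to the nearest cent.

£167972.76

D_1 = 12975.90000
D_2 = 15168.82710
D_3 = 17732.35888
D_4 = 20729.12753
D_5 = 24232.35008
Terminal value at year 5: TV = D_5×(1+g_2)/(r−g_2) = 24595.83533/0.121 = 203271.36640
P_0 = D_1/(1+r)^1 + D_2/(1+r)^2 + D_3/(1+r)^3 + D_4/(1+r)^4 + D_5/(1+r)^5 + TV/(1+r)^5
    = 11422.44718 + 11754.26123 + 12095.71424 + 12447.08622 + 12808.66531 + 107444.58918 = 167972.76336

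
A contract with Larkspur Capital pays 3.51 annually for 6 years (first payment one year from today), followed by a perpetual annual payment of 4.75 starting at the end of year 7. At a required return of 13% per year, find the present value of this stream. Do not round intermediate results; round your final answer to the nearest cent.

PV of 6-year annuity: 3.51 × [1 − (1+0.13)^−6] / 0.13 = 14.03140
Perpetuity value at year 6: 4.75 / 0.13 = 36.53846
PV of perpetuity: 36.53846 / (1+0.13)^6 = 17.55010
Total PV = 14.03140 + 17.55010 = 31.58150

31.58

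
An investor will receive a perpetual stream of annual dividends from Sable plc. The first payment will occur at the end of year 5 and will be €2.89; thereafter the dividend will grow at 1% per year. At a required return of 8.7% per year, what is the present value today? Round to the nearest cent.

Value at end of year 4: C₁ / (r − g) = €2.89 / (0.087 − 0.01) = €37.5325
Discount to today: PV = €37.5325 / (1 + 0.087)^4 = €37.5325 / 1.396105 = €26.88

€26.88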